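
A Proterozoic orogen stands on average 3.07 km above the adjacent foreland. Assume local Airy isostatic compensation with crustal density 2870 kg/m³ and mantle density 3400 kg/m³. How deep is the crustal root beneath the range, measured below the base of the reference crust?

16.6 km

Balancing pressure at the compensation depth: the weight of the topography is balanced by the buoyancy of the root, ρ_c h = (ρ_m − ρ_c) r.
r = h · ρ_c / (ρ_m − ρ_c) = 3.07 km × 2870 / (3400 − 2870) = 16.6 km.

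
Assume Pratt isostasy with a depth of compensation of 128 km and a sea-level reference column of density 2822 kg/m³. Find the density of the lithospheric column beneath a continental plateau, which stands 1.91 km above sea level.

2780 kg/m³

Pratt balance: ρ_ref D = ρ (D + h).
ρ = ρ_ref D/(D + h) = 2822 × 128 km/(128 km + 1.91 km) = 2780 kg/m³.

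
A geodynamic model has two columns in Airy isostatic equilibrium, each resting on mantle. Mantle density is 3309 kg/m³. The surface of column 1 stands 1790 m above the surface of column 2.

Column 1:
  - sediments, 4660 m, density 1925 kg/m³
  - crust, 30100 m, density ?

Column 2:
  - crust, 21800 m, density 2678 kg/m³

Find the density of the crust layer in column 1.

Take the compensation level at the base of the deeper column (depth z_c below the surface of column 1) and equate Σ ρ_i t_i down to z_c; mantle fills any gap and the z_c terms cancel.
Column 1: 4660×1925 + 30100×ρ + (z_c − 34760)×3309
Column 2: 1790×0 + 21800×2678 + (z_c − 1790 − 21800)×3309
The z_c×3309 term appears on both sides and cancels. Collect the known terms of each column as K = Σ(ρt)_known − 3309 × (depth of known layers): K_1 = 8970500 − 3309×34760 = −106050340; K_2 = 58380400 − 3309×(1790 + 21800) = −19678910.
Balance: K_1 + 30100×ρ = K_2, so ρ = (K_2 − K_1)/30100 = 86371400/30100 = 2870 kg/m³.

2870 kg/m³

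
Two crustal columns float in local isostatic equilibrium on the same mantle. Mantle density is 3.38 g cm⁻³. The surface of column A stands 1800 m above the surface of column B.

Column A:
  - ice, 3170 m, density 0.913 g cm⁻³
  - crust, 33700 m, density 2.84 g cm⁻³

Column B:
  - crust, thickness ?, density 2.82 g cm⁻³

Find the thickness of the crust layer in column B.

35600 m

Take the compensation level at the base of the deeper column (depth z_c below the surface of column A) and equate Σ ρ_i t_i down to z_c; mantle fills any gap and the z_c terms cancel.
Column A: 3170×0.913 + 33700×2.84 + (z_c − 36870)×3.38
Column B: 1800×0 + x×2.82 + (z_c − 1800 − 0 − x)×3.38
The z_c×3.38 term appears on both sides and cancels. Collect the known terms of each column as K = Σ(ρt)_known − 3.38 × (depth of known layers): K_A = 98602.21 − 3.38×36870 = −26018.39; K_B = 0 − 3.38×(1800 + 0) = −6084.
Balance: K_A = K_B − x×(3.38 − 2.82), so x = (K_B − K_A)/(3.38 − 2.82) = 19934.4/0.56 = 35600 m.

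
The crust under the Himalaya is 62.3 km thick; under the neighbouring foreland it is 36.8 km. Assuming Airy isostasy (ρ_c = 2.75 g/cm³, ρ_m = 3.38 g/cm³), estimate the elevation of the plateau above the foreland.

Excess crust Δ = 62.3 km − 36.8 km = 25.5 km, split between elevation h and root r with h + r = Δ.
Airy balance ρ_c h = (ρ_m − ρ_c) r gives r = h ρ_c/(ρ_m − ρ_c), so h (1 + ρ_c/(ρ_m − ρ_c)) = Δ, i.e. h = Δ (ρ_m − ρ_c)/ρ_m.
h = 25.5 km × 0.63/3.38 = 4.75 km.

4.75 km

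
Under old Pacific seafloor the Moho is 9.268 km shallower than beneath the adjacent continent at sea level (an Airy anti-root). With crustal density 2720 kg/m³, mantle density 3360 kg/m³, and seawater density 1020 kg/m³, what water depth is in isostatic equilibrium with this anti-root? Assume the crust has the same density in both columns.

3.49 km

Replacing a thickness d of crust by seawater at the top must be balanced by replacing crust with mantle at the base: d (ρ_c − ρ_w) = a (ρ_m − ρ_c).
d = a (ρ_m − ρ_c)/(ρ_c − ρ_w) = 9.268 km × 640/1700 = 3.49 km.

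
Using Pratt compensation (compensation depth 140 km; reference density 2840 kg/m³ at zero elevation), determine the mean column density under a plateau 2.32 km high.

Pratt balance: ρ_ref D = ρ (D + h).
ρ = ρ_ref D/(D + h) = 2840 × 140 km/(140 km + 2.32 km) = 2790 kg/m³.

2790 kg/m³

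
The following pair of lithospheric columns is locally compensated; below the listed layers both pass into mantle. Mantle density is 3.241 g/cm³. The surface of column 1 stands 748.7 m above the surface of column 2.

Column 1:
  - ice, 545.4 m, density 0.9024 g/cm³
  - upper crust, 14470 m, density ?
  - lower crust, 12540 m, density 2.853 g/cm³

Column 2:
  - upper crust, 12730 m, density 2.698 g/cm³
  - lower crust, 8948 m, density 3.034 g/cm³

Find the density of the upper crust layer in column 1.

2.89 g/cm³

Take the compensation level at the base of the deeper column (depth z_c below the surface of column 1) and equate Σ ρ_i t_i down to z_c; mantle fills any gap and the z_c terms cancel.
Column 1: 545.4×0.9024 + 14470×ρ + 12540×2.853 + (z_c − 27555.4)×3.241
Column 2: 748.7×0 + 12730×2.698 + 8948×3.034 + (z_c − 748.7 − 21678)×3.241
The z_c×3.241 term appears on both sides and cancels. Collect the known terms of each column as K = Σ(ρt)_known − 3.241 × (depth of known layers): K_1 = 36268.789 − 3.241×27555.4 = −53038.2624; K_2 = 61493.772 − 3.241×(748.7 + 21678) = −11191.1627.
Balance: K_1 + 14470×ρ = K_2, so ρ = (K_2 − K_1)/14470 = 41847.1/14470 = 2.89 g/cm³.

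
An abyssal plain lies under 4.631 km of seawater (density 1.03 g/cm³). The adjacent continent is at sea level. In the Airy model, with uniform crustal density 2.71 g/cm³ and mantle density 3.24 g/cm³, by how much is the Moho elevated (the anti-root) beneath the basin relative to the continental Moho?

For local isostatic compensation: replacing crust with seawater at the top is compensated by replacing crust with mantle at the base: d (ρ_c − ρ_w) = a (ρ_m − ρ_c).
a = d (ρ_c − ρ_w)/(ρ_m − ρ_c) = 4.631 km × 1.68/0.53 = 14.7 km.

14.7 km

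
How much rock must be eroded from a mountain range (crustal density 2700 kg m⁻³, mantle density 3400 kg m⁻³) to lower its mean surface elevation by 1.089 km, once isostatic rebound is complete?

5.29 km

Net drop Δ = e − u = e − e ρ_c/ρ_m = e (ρ_m − ρ_c)/ρ_m.
e = Δ ρ_m/(ρ_m − ρ_c) = 1.089 km × 3400/700 = 5.29 km.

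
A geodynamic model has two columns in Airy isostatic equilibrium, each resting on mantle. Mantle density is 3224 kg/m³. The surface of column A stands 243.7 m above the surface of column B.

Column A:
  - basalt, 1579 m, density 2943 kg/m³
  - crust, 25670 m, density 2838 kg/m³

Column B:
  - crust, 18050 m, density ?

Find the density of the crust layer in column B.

Take the compensation level at the base of the deeper column (depth z_c below the surface of column A) and equate Σ ρ_i t_i down to z_c; mantle fills any gap and the z_c terms cancel.
Column A: 1579×2943 + 25670×2838 + (z_c − 27249)×3224
Column B: 243.7×0 + 18050×ρ + (z_c − 243.7 − 18050)×3224
The z_c×3224 term appears on both sides and cancels. Collect the known terms of each column as K = Σ(ρt)_known − 3224 × (depth of known layers): K_A = 77498457 − 3224×27249 = −10352319; K_B = 0 − 3224×(243.7 + 18050) = −58978888.8.
Balance: K_A = K_B + 18050×ρ, so ρ = (K_A − K_B)/18050 = 48626600/18050 = 2690 kg/m³.

2690 kg/m³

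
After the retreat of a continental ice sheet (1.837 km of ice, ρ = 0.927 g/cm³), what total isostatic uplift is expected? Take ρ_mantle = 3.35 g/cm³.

Removing the load lets mantle flow back in; uplift u satisfies ρ_ice t = ρ_m u.
u = t ρ_ice/ρ_m = 1.837 km × 0.927/3.35 = 0.508 km.

0.508 km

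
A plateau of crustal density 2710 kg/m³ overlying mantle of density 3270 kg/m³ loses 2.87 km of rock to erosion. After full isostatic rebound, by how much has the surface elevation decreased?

Rebound u = e ρ_c/ρ_m = 2.87 km × 2710/3270 = 2.379 km.
Net surface drop = e − u = 2.87 km − 2.379 km = e (ρ_m − ρ_c)/ρ_m = 0.491 km.

0.491 km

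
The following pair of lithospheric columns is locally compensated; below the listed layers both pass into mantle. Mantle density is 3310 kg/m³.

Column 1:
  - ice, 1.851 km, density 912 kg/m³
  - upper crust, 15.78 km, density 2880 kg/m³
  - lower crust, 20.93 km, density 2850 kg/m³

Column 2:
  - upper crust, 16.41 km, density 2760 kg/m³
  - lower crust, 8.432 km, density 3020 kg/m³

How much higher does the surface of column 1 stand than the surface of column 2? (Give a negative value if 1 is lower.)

For any compensation level in the mantle, the mantle terms cancel and isostasy reduces to e = (Σt_1 − Σt_2) − (Σ(ρt)_1 − Σ(ρt)_2) / ρ_m.
Σt_1 = 38.561 km; Σt_2 = 24.842 km; Σ(ρt)_1 = 106785.012; Σ(ρt)_2 = 70756.24 (in km·kg/m³).
e = (38.561 − 24.842) − (106785.012 − 70756.24) / 3310 = 2.83 km.

2.83 km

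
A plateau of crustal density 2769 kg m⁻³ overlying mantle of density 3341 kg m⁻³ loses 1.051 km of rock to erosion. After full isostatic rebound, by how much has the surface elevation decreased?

Rebound u = e ρ_c/ρ_m = 1.051 km × 2769/3341 = 0.8711 km.
Net surface drop = e − u = 1.051 km − 0.8711 km = e (ρ_m − ρ_c)/ρ_m = 0.18 km.

0.18 km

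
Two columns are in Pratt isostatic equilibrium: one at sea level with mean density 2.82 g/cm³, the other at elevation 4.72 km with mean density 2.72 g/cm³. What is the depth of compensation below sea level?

128 km

ρ_ref D = ρ (D + h) → D (ρ_ref − ρ) = ρ h.
D = ρ h/(ρ_ref − ρ) = 2.72 × 4.72 km/(2.82 − 2.72) = 128 km.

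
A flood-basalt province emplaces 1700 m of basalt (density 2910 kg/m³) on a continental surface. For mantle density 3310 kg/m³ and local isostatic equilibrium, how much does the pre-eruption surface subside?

Subaerial loading: s = t ρ_load / ρ_m.
s = 1700 m × 2910/3310 = 1490 m.

1490 m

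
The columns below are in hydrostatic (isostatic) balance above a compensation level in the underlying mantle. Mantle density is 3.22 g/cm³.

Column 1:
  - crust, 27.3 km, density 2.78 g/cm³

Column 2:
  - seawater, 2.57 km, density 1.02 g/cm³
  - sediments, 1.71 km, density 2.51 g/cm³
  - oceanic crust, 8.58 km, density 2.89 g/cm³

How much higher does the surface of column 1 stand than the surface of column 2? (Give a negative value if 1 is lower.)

For any compensation level in the mantle, the mantle terms cancel and isostasy reduces to e = (Σt_1 − Σt_2) − (Σ(ρt)_1 − Σ(ρt)_2) / ρ_m.
Σt_1 = 27.3 km; Σt_2 = 12.86 km; Σ(ρt)_1 = 75.894; Σ(ρt)_2 = 31.7097 (in km·g/cm³).
e = (27.3 − 12.86) − (75.894 − 31.7097) / 3.22 = 0.718 km.

0.718 km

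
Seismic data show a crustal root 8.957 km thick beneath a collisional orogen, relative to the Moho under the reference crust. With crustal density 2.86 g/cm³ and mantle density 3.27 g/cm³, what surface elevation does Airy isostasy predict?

Balancing pressure at the compensation depth: ρ_c h = (ρ_m − ρ_c) r.
h = r (ρ_m − ρ_c) / ρ_c = 8.957 km × (3.27 − 2.86) / 2.86 = 1.28 km.

1.28 km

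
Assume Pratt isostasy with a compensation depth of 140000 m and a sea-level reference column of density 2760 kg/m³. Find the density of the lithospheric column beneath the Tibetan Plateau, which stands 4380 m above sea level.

Pratt balance: ρ_ref D = ρ (D + h).
ρ = ρ_ref D/(D + h) = 2760 × 140000 m/(140000 m + 4380 m) = 2680 kg/m³.

2680 kg/m³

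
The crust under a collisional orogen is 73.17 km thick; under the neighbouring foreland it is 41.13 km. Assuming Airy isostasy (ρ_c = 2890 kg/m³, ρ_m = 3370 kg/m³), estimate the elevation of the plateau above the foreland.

Excess crust Δ = 73.17 km − 41.13 km = 32.04 km, split between elevation h and root r with h + r = Δ.
Airy balance ρ_c h = (ρ_m − ρ_c) r gives r = h ρ_c/(ρ_m − ρ_c), so h (1 + ρ_c/(ρ_m − ρ_c)) = Δ, i.e. h = Δ (ρ_m − ρ_c)/ρ_m.
h = 32.04 km × 480/3370 = 4.56 km.

4.56 km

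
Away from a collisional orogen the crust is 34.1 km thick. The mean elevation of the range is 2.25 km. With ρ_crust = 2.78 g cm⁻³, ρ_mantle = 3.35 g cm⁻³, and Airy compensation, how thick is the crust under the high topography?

47.3 km

Root depth r = h ρ_c / (ρ_m − ρ_c) = 2.25 km × 2.78 / 0.57 = 10.97 km.
Total thickness = T + h + r = 34.1 km + 2.25 km + 10.97 km = 47.3 km.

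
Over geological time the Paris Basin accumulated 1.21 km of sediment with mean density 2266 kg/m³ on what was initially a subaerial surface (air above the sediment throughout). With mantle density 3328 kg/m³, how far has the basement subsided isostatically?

0.824 km

Subaerial load: s = t ρ_sed / ρ_m = 1.21 km × 2266/3328 = 0.824 km.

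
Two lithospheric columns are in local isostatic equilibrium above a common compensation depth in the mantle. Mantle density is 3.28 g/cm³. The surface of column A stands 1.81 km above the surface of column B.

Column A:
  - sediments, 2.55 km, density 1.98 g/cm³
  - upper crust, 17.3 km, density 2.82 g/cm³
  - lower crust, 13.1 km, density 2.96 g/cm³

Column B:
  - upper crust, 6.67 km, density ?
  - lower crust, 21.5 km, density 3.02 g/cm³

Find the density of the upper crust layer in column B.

Take the compensation level at the base of the deeper column (depth z_c below the surface of column A) and equate Σ ρ_i t_i down to z_c; mantle fills any gap and the z_c terms cancel.
Column A: 2.55×1.98 + 17.3×2.82 + 13.1×2.96 + (z_c − 32.95)×3.28
Column B: 1.81×0 + 6.67×ρ + 21.5×3.02 + (z_c − 1.81 − 28.17)×3.28
The z_c×3.28 term appears on both sides and cancels. Collect the known terms of each column as K = Σ(ρt)_known − 3.28 × (depth of known layers): K_A = 92.611 − 3.28×32.95 = −15.465; K_B = 64.93 − 3.28×(1.81 + 28.17) = −33.4044.
Balance: K_A = K_B + 6.67×ρ, so ρ = (K_A − K_B)/6.67 = 17.9394/6.67 = 2.69 g/cm³.

2.69 g/cm³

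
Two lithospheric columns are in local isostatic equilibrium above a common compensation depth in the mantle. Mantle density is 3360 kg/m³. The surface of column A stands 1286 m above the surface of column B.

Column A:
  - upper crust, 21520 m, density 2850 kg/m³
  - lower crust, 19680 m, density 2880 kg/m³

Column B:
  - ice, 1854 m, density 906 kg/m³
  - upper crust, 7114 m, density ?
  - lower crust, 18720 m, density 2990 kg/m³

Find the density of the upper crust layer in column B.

2710 kg/m³

Take the compensation level at the base of the deeper column (depth z_c below the surface of column A) and equate Σ ρ_i t_i down to z_c; mantle fills any gap and the z_c terms cancel.
Column A: 21520×2850 + 19680×2880 + (z_c − 41200)×3360
Column B: 1286×0 + 1854×906 + 7114×ρ + 18720×2990 + (z_c − 1286 − 27688)×3360
The z_c×3360 term appears on both sides and cancels. Collect the known terms of each column as K = Σ(ρt)_known − 3360 × (depth of known layers): K_A = 118010400 − 3360×41200 = −20421600; K_B = 57652524 − 3360×(1286 + 27688) = −39700116.
Balance: K_A = K_B + 7114×ρ, so ρ = (K_A − K_B)/7114 = 19278500/7114 = 2710 kg/m³.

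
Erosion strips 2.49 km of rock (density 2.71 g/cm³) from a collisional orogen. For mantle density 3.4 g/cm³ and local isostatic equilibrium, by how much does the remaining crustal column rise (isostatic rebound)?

Unloading: uplift u = e ρ_c/ρ_m = 2.49 km × 2.71/3.4 = 1.98 km.

1.98 km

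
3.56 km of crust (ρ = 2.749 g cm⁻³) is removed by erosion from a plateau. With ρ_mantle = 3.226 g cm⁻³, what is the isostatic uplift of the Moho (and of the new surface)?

Unloading: uplift u = e ρ_c/ρ_m = 3.56 km × 2.749/3.226 = 3.03 km.

3.03 km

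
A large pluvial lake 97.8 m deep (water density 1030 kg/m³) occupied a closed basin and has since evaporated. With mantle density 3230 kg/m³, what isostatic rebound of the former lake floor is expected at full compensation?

31.2 m

u = d ρ_w/ρ_m = 97.8 m × 1030/3230 = 31.2 m.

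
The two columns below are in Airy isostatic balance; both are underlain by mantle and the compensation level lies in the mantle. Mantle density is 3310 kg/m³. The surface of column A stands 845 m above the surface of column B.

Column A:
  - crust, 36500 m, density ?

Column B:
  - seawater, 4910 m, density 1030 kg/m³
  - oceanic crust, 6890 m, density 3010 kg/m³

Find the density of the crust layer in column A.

2870 kg/m³

Take the compensation level at the base of the deeper column (depth z_c below the surface of column A) and equate Σ ρ_i t_i down to z_c; mantle fills any gap and the z_c terms cancel.
Column A: 36500×ρ + (z_c − 36500)×3310
Column B: 845×0 + 4910×1030 + 6890×3010 + (z_c − 845 − 11800)×3310
The z_c×3310 term appears on both sides and cancels. Collect the known terms of each column as K = Σ(ρt)_known − 3310 × (depth of known layers): K_A = 0 − 3310×36500 = −120815000; K_B = 25796200 − 3310×(845 + 11800) = −16058750.
Balance: K_A + 36500×ρ = K_B, so ρ = (K_B − K_A)/36500 = 104756000/36500 = 2870 kg/m³.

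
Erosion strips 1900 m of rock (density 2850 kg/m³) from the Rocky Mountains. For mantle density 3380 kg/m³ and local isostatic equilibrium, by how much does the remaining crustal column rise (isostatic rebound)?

Unloading: uplift u = e ρ_c/ρ_m = 1900 m × 2850/3380 = 1600 m.

1600 m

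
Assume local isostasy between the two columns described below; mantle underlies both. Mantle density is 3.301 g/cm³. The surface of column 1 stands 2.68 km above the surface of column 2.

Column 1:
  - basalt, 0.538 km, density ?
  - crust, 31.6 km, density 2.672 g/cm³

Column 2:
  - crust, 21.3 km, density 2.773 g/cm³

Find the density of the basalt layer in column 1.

Take the compensation level at the base of the deeper column (depth z_c below the surface of column 1) and equate Σ ρ_i t_i down to z_c; mantle fills any gap and the z_c terms cancel.
Column 1: 0.538×ρ + 31.6×2.672 + (z_c − 32.138)×3.301
Column 2: 2.68×0 + 21.3×2.773 + (z_c − 2.68 − 21.3)×3.301
The z_c×3.301 term appears on both sides and cancels. Collect the known terms of each column as K = Σ(ρt)_known − 3.301 × (depth of known layers): K_1 = 84.4352 − 3.301×32.138 = −21.652338; K_2 = 59.0649 − 3.301×(2.68 + 21.3) = −20.09308.
Balance: K_1 + 0.538×ρ = K_2, so ρ = (K_2 − K_1)/0.538 = 1.55926/0.538 = 2.9 g/cm³.

2.9 g/cm³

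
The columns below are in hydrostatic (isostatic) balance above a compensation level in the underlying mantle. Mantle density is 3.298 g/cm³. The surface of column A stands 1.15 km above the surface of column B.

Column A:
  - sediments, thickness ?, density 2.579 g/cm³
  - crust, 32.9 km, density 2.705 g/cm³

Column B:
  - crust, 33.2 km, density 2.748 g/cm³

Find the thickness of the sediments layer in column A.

Take the compensation level at the base of the deeper column (depth z_c below the surface of column A) and equate Σ ρ_i t_i down to z_c; mantle fills any gap and the z_c terms cancel.
Column A: x×2.579 + 32.9×2.705 + (z_c − 32.9 − x)×3.298
Column B: 1.15×0 + 33.2×2.748 + (z_c − 1.15 − 33.2)×3.298
The z_c×3.298 term appears on both sides and cancels. Collect the known terms of each column as K = Σ(ρt)_known − 3.298 × (depth of known layers): K_A = 88.9945 − 3.298×32.9 = −19.5097; K_B = 91.2336 − 3.298×(1.15 + 33.2) = −22.0527.
Balance: K_A − x×(3.298 − 2.579) = K_B, so x = (K_A − K_B)/(3.298 − 2.579) = 2.543/0.719 = 3.54 km.

3.54 km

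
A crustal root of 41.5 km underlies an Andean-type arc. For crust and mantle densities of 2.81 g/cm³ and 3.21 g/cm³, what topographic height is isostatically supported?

5.91 km

Equating mass per unit area of the two columns: ρ_c h = (ρ_m − ρ_c) r.
h = r (ρ_m − ρ_c) / ρ_c = 41.5 km × (3.21 − 2.81) / 2.81 = 5.91 km.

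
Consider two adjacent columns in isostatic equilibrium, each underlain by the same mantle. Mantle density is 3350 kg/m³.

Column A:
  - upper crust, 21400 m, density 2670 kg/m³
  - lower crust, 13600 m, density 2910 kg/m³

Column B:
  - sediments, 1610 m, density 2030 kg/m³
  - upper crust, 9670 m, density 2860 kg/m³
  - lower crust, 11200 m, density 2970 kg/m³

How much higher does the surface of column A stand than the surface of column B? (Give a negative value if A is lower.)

For any compensation level in the mantle, the mantle terms cancel and isostasy reduces to e = (Σt_A − Σt_B) − (Σ(ρt)_A − Σ(ρt)_B) / ρ_m.
Σt_A = 35000 m; Σt_B = 22480 m; Σ(ρt)_A = 96714000; Σ(ρt)_B = 64188500 (in m·kg/m³).
e = (35000 − 22480) − (96714000 − 64188500) / 3350 = 2810 m.

2810 m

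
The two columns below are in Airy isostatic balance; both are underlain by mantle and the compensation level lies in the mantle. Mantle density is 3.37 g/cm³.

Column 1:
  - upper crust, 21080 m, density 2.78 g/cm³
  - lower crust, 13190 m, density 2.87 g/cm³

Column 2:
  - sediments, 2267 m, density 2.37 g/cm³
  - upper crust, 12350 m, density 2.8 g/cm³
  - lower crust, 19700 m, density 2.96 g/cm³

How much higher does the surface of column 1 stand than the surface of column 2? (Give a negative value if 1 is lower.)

For any compensation level in the mantle, the mantle terms cancel and isostasy reduces to e = (Σt_1 − Σt_2) − (Σ(ρt)_1 − Σ(ρt)_2) / ρ_m.
Σt_1 = 34270 m; Σt_2 = 34317 m; Σ(ρt)_1 = 96457.7; Σ(ρt)_2 = 98264.79 (in m·g/cm³).
e = (34270 − 34317) − (96457.7 − 98264.79) / 3.37 = 489 m.

489 m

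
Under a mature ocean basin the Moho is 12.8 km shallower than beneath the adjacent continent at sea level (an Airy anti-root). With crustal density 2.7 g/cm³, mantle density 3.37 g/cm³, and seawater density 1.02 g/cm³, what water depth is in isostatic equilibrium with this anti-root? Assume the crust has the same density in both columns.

Replacing a thickness d of crust by seawater at the top must be balanced by replacing crust with mantle at the base: d (ρ_c − ρ_w) = a (ρ_m − ρ_c).
d = a (ρ_m − ρ_c)/(ρ_c − ρ_w) = 12.8 km × 0.67/1.68 = 5.1 km.

5.1 km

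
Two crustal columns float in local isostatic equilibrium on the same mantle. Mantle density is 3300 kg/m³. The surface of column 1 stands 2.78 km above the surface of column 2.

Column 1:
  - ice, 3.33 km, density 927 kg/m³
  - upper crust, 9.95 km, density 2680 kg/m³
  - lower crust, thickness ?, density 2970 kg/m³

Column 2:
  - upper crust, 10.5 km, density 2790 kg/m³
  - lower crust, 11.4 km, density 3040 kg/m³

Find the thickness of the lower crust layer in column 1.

Take the compensation level at the base of the deeper column (depth z_c below the surface of column 1) and equate Σ ρ_i t_i down to z_c; mantle fills any gap and the z_c terms cancel.
Column 1: 3.33×927 + 9.95×2680 + x×2970 + (z_c − 13.28 − x)×3300
Column 2: 2.78×0 + 10.5×2790 + 11.4×3040 + (z_c − 2.78 − 21.9)×3300
The z_c×3300 term appears on both sides and cancels. Collect the known terms of each column as K = Σ(ρt)_known − 3300 × (depth of known layers): K_1 = 29752.91 − 3300×13.28 = −14071.09; K_2 = 63951 − 3300×(2.78 + 21.9) = −17493.
Balance: K_1 − x×(3300 − 2970) = K_2, so x = (K_1 − K_2)/(3300 − 2970) = 3421.91/330 = 10.4 km.

10.4 km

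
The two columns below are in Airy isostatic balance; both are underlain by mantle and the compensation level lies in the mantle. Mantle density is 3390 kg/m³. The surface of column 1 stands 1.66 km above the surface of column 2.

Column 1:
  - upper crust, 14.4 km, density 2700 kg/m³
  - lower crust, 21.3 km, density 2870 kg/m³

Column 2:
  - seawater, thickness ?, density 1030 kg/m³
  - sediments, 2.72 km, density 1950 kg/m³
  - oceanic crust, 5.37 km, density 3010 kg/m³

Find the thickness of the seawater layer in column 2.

Take the compensation level at the base of the deeper column (depth z_c below the surface of column 1) and equate Σ ρ_i t_i down to z_c; mantle fills any gap and the z_c terms cancel.
Column 1: 14.4×2700 + 21.3×2870 + (z_c − 35.7)×3390
Column 2: 1.66×0 + x×1030 + 2.72×1950 + 5.37×3010 + (z_c − 1.66 − 8.09 − x)×3390
The z_c×3390 term appears on both sides and cancels. Collect the known terms of each column as K = Σ(ρt)_known − 3390 × (depth of known layers): K_1 = 100011 − 3390×35.7 = −21012; K_2 = 21467.7 − 3390×(1.66 + 8.09) = −11584.8.
Balance: K_1 = K_2 − x×(3390 − 1030), so x = (K_2 − K_1)/(3390 − 1030) = 9427.2/2360 = 3.99 km.

3.99 km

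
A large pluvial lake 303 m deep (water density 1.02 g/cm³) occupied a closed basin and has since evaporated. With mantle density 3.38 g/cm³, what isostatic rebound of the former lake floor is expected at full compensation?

91.4 m

u = d ρ_w/ρ_m = 303 m × 1.02/3.38 = 91.4 m.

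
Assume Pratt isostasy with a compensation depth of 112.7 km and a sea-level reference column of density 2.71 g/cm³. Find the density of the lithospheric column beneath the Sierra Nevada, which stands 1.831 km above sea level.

Pratt balance: ρ_ref D = ρ (D + h).
ρ = ρ_ref D/(D + h) = 2.71 × 112.7 km/(112.7 km + 1.831 km) = 2.67 g/cm³.

2.67 g/cm³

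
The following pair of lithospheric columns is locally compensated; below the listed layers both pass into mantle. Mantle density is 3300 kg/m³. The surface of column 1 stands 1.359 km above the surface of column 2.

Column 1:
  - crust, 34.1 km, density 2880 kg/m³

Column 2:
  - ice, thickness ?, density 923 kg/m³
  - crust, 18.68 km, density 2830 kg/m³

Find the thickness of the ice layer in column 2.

0.445 km

Take the compensation level at the base of the deeper column (depth z_c below the surface of column 1) and equate Σ ρ_i t_i down to z_c; mantle fills any gap and the z_c terms cancel.
Column 1: 34.1×2880 + (z_c − 34.1)×3300
Column 2: 1.359×0 + x×923 + 18.68×2830 + (z_c − 1.359 − 18.68 − x)×3300
The z_c×3300 term appears on both sides and cancels. Collect the known terms of each column as K = Σ(ρt)_known − 3300 × (depth of known layers): K_1 = 98208 − 3300×34.1 = −14322; K_2 = 52864.4 − 3300×(1.359 + 18.68) = −13264.3.
Balance: K_1 = K_2 − x×(3300 − 923), so x = (K_2 − K_1)/(3300 − 923) = 1057.7/2377 = 0.445 km.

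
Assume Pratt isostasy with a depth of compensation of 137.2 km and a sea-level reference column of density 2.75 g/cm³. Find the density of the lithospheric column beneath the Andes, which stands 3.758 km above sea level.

2.68 g/cm³

Pratt balance: ρ_ref D = ρ (D + h).
ρ = ρ_ref D/(D + h) = 2.75 × 137.2 km/(137.2 km + 3.758 km) = 2.68 g/cm³.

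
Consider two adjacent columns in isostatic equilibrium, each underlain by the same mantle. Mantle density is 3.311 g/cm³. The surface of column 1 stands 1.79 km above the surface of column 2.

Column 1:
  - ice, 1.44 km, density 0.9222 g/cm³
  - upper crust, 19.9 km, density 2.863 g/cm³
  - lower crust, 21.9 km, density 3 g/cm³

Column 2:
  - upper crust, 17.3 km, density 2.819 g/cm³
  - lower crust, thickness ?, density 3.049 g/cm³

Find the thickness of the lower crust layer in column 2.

18 km

Take the compensation level at the base of the deeper column (depth z_c below the surface of column 1) and equate Σ ρ_i t_i down to z_c; mantle fills any gap and the z_c terms cancel.
Column 1: 1.44×0.9222 + 19.9×2.863 + 21.9×3 + (z_c − 43.24)×3.311
Column 2: 1.79×0 + 17.3×2.819 + x×3.049 + (z_c − 1.79 − 17.3 − x)×3.311
The z_c×3.311 term appears on both sides and cancels. Collect the known terms of each column as K = Σ(ρt)_known − 3.311 × (depth of known layers): K_1 = 124.001668 − 3.311×43.24 = −19.165972; K_2 = 48.7687 − 3.311×(1.79 + 17.3) = −14.43829.
Balance: K_1 = K_2 − x×(3.311 − 3.049), so x = (K_2 − K_1)/(3.311 − 3.049) = 4.72768/0.262 = 18 km.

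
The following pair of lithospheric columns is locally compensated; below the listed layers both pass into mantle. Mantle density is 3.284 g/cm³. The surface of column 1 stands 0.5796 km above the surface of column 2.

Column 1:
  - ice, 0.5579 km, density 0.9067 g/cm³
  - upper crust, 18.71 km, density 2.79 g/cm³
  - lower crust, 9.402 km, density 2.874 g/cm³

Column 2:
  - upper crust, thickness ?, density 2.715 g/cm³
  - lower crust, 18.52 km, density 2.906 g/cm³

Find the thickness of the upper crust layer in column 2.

Take the compensation level at the base of the deeper column (depth z_c below the surface of column 1) and equate Σ ρ_i t_i down to z_c; mantle fills any gap and the z_c terms cancel.
Column 1: 0.5579×0.9067 + 18.71×2.79 + 9.402×2.874 + (z_c − 28.6699)×3.284
Column 2: 0.5796×0 + x×2.715 + 18.52×2.906 + (z_c − 0.5796 − 18.52 − x)×3.284
The z_c×3.284 term appears on both sides and cancels. Collect the known terms of each column as K = Σ(ρt)_known − 3.284 × (depth of known layers): K_1 = 79.7280959 − 3.284×28.6699 = −14.4238557; K_2 = 53.81912 − 3.284×(0.5796 + 18.52) = −8.9039664.
Balance: K_1 = K_2 − x×(3.284 − 2.715), so x = (K_2 − K_1)/(3.284 − 2.715) = 5.51989/0.569 = 9.7 km.

9.7 km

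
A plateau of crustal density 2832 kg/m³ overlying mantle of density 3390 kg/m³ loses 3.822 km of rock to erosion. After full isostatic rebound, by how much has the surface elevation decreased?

Rebound u = e ρ_c/ρ_m = 3.822 km × 2832/3390 = 3.193 km.
Net surface drop = e − u = 3.822 km − 3.193 km = e (ρ_m − ρ_c)/ρ_m = 0.629 km.

0.629 km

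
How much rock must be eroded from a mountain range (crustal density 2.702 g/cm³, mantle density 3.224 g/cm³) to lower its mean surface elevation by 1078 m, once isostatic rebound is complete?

Net drop Δ = e − u = e − e ρ_c/ρ_m = e (ρ_m − ρ_c)/ρ_m.
e = Δ ρ_m/(ρ_m − ρ_c) = 1078 m × 3.224/0.522 = 6660 m.

6660 m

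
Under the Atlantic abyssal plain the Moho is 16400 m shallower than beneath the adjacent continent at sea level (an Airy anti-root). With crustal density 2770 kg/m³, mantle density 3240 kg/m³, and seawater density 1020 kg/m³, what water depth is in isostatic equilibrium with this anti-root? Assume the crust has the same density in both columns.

Replacing a thickness d of crust by seawater at the top must be balanced by replacing crust with mantle at the base: d (ρ_c − ρ_w) = a (ρ_m − ρ_c).
d = a (ρ_m − ρ_c)/(ρ_c − ρ_w) = 16400 m × 470/1750 = 4400 m.

4400 m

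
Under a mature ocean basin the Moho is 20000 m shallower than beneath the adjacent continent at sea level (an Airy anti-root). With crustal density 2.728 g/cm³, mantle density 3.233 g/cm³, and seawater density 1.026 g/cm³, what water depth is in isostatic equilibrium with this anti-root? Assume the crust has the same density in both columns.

Replacing a thickness d of crust by seawater at the top must be balanced by replacing crust with mantle at the base: d (ρ_c − ρ_w) = a (ρ_m − ρ_c).
d = a (ρ_m − ρ_c)/(ρ_c − ρ_w) = 20000 m × 0.505/1.702 = 5930 m.

5930 m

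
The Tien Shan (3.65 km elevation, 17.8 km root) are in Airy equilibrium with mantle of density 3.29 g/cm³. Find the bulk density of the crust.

ρ_c h = (ρ_m − ρ_c) r → ρ_c (h + r) = ρ_m r → ρ_c = ρ_m r / (h + r).
ρ_c = 3.29 × 17.8 km / (3.65 km + 17.8 km) = 2.73 g/cm³.

2.73 g/cm³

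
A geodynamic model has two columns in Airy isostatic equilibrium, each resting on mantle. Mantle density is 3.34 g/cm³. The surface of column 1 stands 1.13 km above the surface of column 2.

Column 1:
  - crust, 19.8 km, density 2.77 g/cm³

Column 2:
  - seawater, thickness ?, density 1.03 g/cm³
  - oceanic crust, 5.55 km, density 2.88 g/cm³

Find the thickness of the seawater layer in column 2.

Take the compensation level at the base of the deeper column (depth z_c below the surface of column 1) and equate Σ ρ_i t_i down to z_c; mantle fills any gap and the z_c terms cancel.
Column 1: 19.8×2.77 + (z_c − 19.8)×3.34
Column 2: 1.13×0 + x×1.03 + 5.55×2.88 + (z_c − 1.13 − 5.55 − x)×3.34
The z_c×3.34 term appears on both sides and cancels. Collect the known terms of each column as K = Σ(ρt)_known − 3.34 × (depth of known layers): K_1 = 54.846 − 3.34×19.8 = −11.286; K_2 = 15.984 − 3.34×(1.13 + 5.55) = −6.3272.
Balance: K_1 = K_2 − x×(3.34 − 1.03), so x = (K_2 − K_1)/(3.34 − 1.03) = 4.9588/2.31 = 2.15 km.

2.15 km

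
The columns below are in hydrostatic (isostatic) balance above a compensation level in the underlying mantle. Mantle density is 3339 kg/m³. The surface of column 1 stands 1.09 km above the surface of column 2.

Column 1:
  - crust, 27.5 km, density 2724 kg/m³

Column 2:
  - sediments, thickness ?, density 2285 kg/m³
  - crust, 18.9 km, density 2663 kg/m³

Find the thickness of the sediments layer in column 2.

0.471 km

Take the compensation level at the base of the deeper column (depth z_c below the surface of column 1) and equate Σ ρ_i t_i down to z_c; mantle fills any gap and the z_c terms cancel.
Column 1: 27.5×2724 + (z_c − 27.5)×3339
Column 2: 1.09×0 + x×2285 + 18.9×2663 + (z_c − 1.09 − 18.9 − x)×3339
The z_c×3339 term appears on both sides and cancels. Collect the known terms of each column as K = Σ(ρt)_known − 3339 × (depth of known layers): K_1 = 74910 − 3339×27.5 = −16912.5; K_2 = 50330.7 − 3339×(1.09 + 18.9) = −16415.91.
Balance: K_1 = K_2 − x×(3339 − 2285), so x = (K_2 − K_1)/(3339 − 2285) = 496.59/1054 = 0.471 km.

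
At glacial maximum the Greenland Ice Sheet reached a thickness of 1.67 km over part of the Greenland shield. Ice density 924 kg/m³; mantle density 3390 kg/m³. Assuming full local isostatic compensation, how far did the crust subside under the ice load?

In Airy isostatic equilibrium: the ice load ρ_ice t is balanced by mantle displaced below, ρ_m s.
s = t ρ_ice / ρ_m = 1.67 km × 924/3390 = 0.455 km.

0.455 km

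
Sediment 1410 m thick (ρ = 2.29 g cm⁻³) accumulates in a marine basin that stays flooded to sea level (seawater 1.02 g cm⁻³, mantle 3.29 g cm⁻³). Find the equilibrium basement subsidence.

789 m

Submarine loading: the sediment displaces seawater, and the subsidence is in turn flooded, so s (ρ_m − ρ_w) = t (ρ_sed − ρ_w).
s = 1410 m × (2.29 − 1.02) / (3.29 − 1.02) = 789 m.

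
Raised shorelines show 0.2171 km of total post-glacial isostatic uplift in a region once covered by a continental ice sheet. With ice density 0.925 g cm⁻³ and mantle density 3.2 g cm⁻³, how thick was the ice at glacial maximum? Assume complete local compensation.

0.751 km

u = t ρ_ice/ρ_m → t = u ρ_m/ρ_ice = 0.2171 km × 3.2/0.925 = 0.751 km.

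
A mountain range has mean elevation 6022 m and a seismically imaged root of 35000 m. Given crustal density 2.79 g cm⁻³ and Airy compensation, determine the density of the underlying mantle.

Airy balance: ρ_c h = (ρ_m − ρ_c) r → ρ_m = ρ_c (1 + h/r).
ρ_m = 2.79 × (1 + 6022 m/35000 m) = 3.27 g cm⁻³.

3.27 g cm⁻³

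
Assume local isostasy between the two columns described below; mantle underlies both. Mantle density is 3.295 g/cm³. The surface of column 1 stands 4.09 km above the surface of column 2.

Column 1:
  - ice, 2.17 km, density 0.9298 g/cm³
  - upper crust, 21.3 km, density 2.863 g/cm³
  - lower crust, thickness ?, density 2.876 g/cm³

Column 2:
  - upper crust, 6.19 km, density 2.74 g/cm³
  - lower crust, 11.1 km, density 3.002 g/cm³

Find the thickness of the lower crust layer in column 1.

13.9 km

Take the compensation level at the base of the deeper column (depth z_c below the surface of column 1) and equate Σ ρ_i t_i down to z_c; mantle fills any gap and the z_c terms cancel.
Column 1: 2.17×0.9298 + 21.3×2.863 + x×2.876 + (z_c − 23.47 − x)×3.295
Column 2: 4.09×0 + 6.19×2.74 + 11.1×3.002 + (z_c − 4.09 − 17.29)×3.295
The z_c×3.295 term appears on both sides and cancels. Collect the known terms of each column as K = Σ(ρt)_known − 3.295 × (depth of known layers): K_1 = 62.999566 − 3.295×23.47 = −14.334084; K_2 = 50.2828 − 3.295×(4.09 + 17.29) = −20.1643.
Balance: K_1 − x×(3.295 − 2.876) = K_2, so x = (K_1 − K_2)/(3.295 − 2.876) = 5.83022/0.419 = 13.9 km.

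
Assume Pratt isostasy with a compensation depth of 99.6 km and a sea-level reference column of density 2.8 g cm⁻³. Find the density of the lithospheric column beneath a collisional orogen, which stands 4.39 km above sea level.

Pratt balance: ρ_ref D = ρ (D + h).
ρ = ρ_ref D/(D + h) = 2.8 × 99.6 km/(99.6 km + 4.39 km) = 2.68 g cm⁻³.

2.68 g cm⁻³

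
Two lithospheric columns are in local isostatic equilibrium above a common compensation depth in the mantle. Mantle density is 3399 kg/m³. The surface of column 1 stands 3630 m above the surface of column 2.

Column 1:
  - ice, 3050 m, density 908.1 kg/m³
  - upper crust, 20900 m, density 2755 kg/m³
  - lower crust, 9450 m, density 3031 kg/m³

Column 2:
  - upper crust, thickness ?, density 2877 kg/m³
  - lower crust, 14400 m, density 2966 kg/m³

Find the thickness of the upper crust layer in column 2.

Take the compensation level at the base of the deeper column (depth z_c below the surface of column 1) and equate Σ ρ_i t_i down to z_c; mantle fills any gap and the z_c terms cancel.
Column 1: 3050×908.1 + 20900×2755 + 9450×3031 + (z_c − 33400)×3399
Column 2: 3630×0 + x×2877 + 14400×2966 + (z_c − 3630 − 14400 − x)×3399
The z_c×3399 term appears on both sides and cancels. Collect the known terms of each column as K = Σ(ρt)_known − 3399 × (depth of known layers): K_1 = 88992155 − 3399×33400 = −24534445; K_2 = 42710400 − 3399×(3630 + 14400) = −18573570.
Balance: K_1 = K_2 − x×(3399 − 2877), so x = (K_2 − K_1)/(3399 − 2877) = 5960880/522 = 11400 m.

11400 m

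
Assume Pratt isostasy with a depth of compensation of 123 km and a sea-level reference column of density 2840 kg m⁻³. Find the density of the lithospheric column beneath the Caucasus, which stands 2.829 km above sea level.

2780 kg m⁻³

Pratt balance: ρ_ref D = ρ (D + h).
ρ = ρ_ref D/(D + h) = 2840 × 123 km/(123 km + 2.829 km) = 2780 kg m⁻³.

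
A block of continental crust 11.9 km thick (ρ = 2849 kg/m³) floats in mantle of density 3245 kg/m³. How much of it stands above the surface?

1.45 km

Floating equilibrium: submerged depth d = t ρ_obj/ρ_fluid = 11.9 km × 2849/3245 = 10.45 km.
Freeboard = t − d = 11.9 km − 10.45 km = 1.45 km.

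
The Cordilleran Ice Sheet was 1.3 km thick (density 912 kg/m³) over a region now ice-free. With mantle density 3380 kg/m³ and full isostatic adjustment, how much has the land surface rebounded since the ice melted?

0.351 km

Removing the load lets mantle flow back in; uplift u satisfies ρ_ice t = ρ_m u.
u = t ρ_ice/ρ_m = 1.3 km × 912/3380 = 0.351 km.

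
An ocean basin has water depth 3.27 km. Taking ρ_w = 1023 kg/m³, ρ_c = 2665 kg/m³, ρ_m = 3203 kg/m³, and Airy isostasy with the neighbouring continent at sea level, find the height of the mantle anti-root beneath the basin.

Isostatic balance requires: replacing crust with seawater at the top is compensated by replacing crust with mantle at the base: d (ρ_c − ρ_w) = a (ρ_m − ρ_c).
a = d (ρ_c − ρ_w)/(ρ_m − ρ_c) = 3.27 km × 1642/538 = 9.98 km.

9.98 km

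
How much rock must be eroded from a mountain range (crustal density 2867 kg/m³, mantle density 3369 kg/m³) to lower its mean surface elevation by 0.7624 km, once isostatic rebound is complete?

Net drop Δ = e − u = e − e ρ_c/ρ_m = e (ρ_m − ρ_c)/ρ_m.
e = Δ ρ_m/(ρ_m − ρ_c) = 0.7624 km × 3369/502 = 5.12 km.

5.12 km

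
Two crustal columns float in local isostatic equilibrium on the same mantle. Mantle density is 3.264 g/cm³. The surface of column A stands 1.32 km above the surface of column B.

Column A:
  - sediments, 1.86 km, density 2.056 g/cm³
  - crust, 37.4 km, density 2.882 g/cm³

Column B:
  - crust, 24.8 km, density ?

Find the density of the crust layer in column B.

2.77 g/cm³

Take the compensation level at the base of the deeper column (depth z_c below the surface of column A) and equate Σ ρ_i t_i down to z_c; mantle fills any gap and the z_c terms cancel.
Column A: 1.86×2.056 + 37.4×2.882 + (z_c − 39.26)×3.264
Column B: 1.32×0 + 24.8×ρ + (z_c − 1.32 − 24.8)×3.264
The z_c×3.264 term appears on both sides and cancels. Collect the known terms of each column as K = Σ(ρt)_known − 3.264 × (depth of known layers): K_A = 111.61096 − 3.264×39.26 = −16.53368; K_B = 0 − 3.264×(1.32 + 24.8) = −85.25568.
Balance: K_A = K_B + 24.8×ρ, so ρ = (K_A − K_B)/24.8 = 68.722/24.8 = 2.77 g/cm³.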